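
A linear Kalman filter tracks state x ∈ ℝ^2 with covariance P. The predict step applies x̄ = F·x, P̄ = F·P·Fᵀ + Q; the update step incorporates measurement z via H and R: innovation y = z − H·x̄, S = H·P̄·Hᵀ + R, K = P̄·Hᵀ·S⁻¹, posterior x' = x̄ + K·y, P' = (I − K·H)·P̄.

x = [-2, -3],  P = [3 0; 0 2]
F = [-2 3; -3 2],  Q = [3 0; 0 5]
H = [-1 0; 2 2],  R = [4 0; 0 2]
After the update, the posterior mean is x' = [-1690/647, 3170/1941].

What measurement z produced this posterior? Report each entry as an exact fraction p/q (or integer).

z = [2, -2]

x̄ = F·x = [-5, 0]
P̄ = F·P·Fᵀ + Q = [33 30; 30 40]
S = H·P̄·Hᵀ + R = [37 -126; -126 534]
K = P̄·Hᵀ·S⁻¹ = [-291/647 84/647; 270/647 700/1941]
x' − x̄ = [1545/647, 3170/1941] = K·y
y = (KᵀK)⁻¹·Kᵀ·(x' − x̄) = [-3, 8]
z = y + H·x̄ = [-3, 8] + [5, -10] = [2, -2]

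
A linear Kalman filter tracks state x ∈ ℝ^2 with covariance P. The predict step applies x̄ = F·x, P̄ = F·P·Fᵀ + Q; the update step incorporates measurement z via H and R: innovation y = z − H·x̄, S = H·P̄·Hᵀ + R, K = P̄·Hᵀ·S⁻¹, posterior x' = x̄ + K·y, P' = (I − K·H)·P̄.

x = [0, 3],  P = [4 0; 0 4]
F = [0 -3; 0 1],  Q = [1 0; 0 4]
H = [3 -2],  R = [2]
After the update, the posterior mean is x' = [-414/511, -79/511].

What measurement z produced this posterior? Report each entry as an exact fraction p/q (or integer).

x̄ = F·x = [-9, 3]
P̄ = F·P·Fᵀ + Q = [37 -12; -12 8]
S = H·P̄·Hᵀ + R = [511]
K = P̄·Hᵀ·S⁻¹ = [135/511; -52/511]
x' − x̄ = [4185/511, -1612/511] = K·y
y = (KᵀK)⁻¹·Kᵀ·(x' − x̄) = [31]
z = y + H·x̄ = [31] + [-33] = [-2]

z = [-2]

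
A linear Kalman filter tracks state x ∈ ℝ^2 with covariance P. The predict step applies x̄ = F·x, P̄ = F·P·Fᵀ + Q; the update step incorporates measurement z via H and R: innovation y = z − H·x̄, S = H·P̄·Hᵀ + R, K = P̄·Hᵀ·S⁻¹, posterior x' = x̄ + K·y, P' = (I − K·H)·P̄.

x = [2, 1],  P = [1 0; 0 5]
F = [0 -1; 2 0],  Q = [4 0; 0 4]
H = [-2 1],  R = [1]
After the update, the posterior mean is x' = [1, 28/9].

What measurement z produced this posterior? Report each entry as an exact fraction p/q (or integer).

x̄ = F·x = [-1, 4]
P̄ = F·P·Fᵀ + Q = [9 0; 0 8]
S = H·P̄·Hᵀ + R = [45]
K = P̄·Hᵀ·S⁻¹ = [-2/5; 8/45]
x' − x̄ = [2, -8/9] = K·y
y = (KᵀK)⁻¹·Kᵀ·(x' − x̄) = [-5]
z = y + H·x̄ = [-5] + [6] = [1]

z = [1]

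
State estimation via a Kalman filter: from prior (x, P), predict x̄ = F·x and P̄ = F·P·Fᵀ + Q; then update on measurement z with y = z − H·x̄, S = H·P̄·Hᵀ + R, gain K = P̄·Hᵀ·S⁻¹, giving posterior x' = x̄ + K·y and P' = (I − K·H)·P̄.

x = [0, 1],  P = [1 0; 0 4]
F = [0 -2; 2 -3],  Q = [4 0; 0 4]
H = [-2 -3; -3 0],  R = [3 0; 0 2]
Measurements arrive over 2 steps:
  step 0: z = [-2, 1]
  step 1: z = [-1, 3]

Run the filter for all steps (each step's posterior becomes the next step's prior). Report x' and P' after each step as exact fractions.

step 0: x̄ = F·x = [-2, -3]
step 0: P̄ = F·P·Fᵀ + Q = [20 24; 24 44]
step 0: y = z − H·x̄ = [-15, -5]
step 0: S = H·P̄·Hᵀ + R = [767 336; 336 182]
step 0: K = P̄·Hᵀ·S⁻¹ = [-16/1907 -4194/13349; -612/1907 2628/13349]
step 0: x' = x̄ + K·y = [-4048/13349, 11073/13349]
step 0: P' = (I − K·H)·P̄ = [2796/13349 -1752/13349; -1752/13349 5452/13349]
step 1: x̄ = F·x = [-22146/13349, -41315/13349]
step 1: P̄ = F·P·Fᵀ + Q = [75204/13349 39720/13349; 39720/13349 134672/13349]
step 1: y = z − H·x̄ = [-181586/13349, -26391/13349]
step 1: S = H·P̄·Hᵀ + R = [2029551/13349 808704/13349; 808704/13349 703534/13349]
step 1: K = P̄·Hᵀ·S⁻¹ = [-6912/743219 -2995110/9661847; -234112/743219 1861956/9661847]
step 1: x' = x̄ + K·y = [-8885364/9661847, 7815635/9661847]
step 1: P' = (I − K·H)·P̄ = [1996740/9661847 -1241304/9661847; -1241304/9661847 3870992/9661847]

step 0: x' = [-4048/13349, 11073/13349], P' = [2796/13349 -1752/13349; -1752/13349 5452/13349]
step 1: x' = [-8885364/9661847, 7815635/9661847], P' = [1996740/9661847 -1241304/9661847; -1241304/9661847 3870992/9661847]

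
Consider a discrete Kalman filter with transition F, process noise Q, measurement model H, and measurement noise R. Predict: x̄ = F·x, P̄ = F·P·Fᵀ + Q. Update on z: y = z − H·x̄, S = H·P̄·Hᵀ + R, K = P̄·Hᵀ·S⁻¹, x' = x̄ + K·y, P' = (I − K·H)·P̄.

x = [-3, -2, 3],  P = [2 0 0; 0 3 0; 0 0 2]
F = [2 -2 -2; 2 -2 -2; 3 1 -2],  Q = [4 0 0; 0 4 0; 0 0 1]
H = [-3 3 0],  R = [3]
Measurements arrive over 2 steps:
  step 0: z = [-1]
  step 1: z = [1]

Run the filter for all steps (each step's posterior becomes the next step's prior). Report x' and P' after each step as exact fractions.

step 0: x̄ = F·x = [-8, -8, -17]
step 0: P̄ = F·P·Fᵀ + Q = [32 28 14; 28 32 14; 14 14 30]
step 0: y = z − H·x̄ = [-1]
step 0: S = H·P̄·Hᵀ + R = [75]
step 0: K = P̄·Hᵀ·S⁻¹ = [-4/25; 4/25; 0]
step 0: x' = x̄ + K·y = [-196/25, -204/25, -17]
step 0: P' = (I − K·H)·P̄ = [752/25 748/25 14; 748/25 752/25 14; 14 14 30]
step 1: x̄ = F·x = [866/25, 866/25, 58/25]
step 1: P̄ = F·P·Fᵀ + Q = [3132/25 3032/25 216/25; 3032/25 3132/25 216/25; 216/25 216/25 9433/25]
step 1: y = z − H·x̄ = [1]
step 1: S = H·P̄·Hᵀ + R = [75]
step 1: K = P̄·Hᵀ·S⁻¹ = [-4/25; 4/25; 0]
step 1: x' = x̄ + K·y = [862/25, 174/5, 58/25]
step 1: P' = (I − K·H)·P̄ = [3084/25 616/5 216/25; 616/5 3084/25 216/25; 216/25 216/25 9433/25]

step 0: x' = [-196/25, -204/25, -17], P' = [752/25 748/25 14; 748/25 752/25 14; 14 14 30]
step 1: x' = [862/25, 174/5, 58/25], P' = [3084/25 616/5 216/25; 616/5 3084/25 216/25; 216/25 216/25 9433/25]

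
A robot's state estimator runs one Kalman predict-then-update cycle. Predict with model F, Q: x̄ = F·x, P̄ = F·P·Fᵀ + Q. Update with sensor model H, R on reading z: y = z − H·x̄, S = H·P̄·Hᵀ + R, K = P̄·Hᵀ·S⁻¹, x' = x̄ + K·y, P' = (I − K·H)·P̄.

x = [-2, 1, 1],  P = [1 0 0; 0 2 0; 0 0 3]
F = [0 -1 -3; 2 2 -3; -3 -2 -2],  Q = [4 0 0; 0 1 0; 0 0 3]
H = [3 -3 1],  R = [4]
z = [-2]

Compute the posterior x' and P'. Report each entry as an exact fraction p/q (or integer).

x̄ = F·x = [-4, -5, 2]
P̄ = F·P·Fᵀ + Q = [33 23 22; 23 40 4; 22 4 32]
y = z − H·x̄ = [-7]
S = H·P̄·Hᵀ + R = [387]
K = P̄·Hᵀ·S⁻¹ = [52/387; -47/387; 2/9]
x' = x̄ + K·y = [-1912/387, -1606/387, 4/9]
P' = (I − K·H)·P̄ = [10067/387 11345/387 94/9; 11345/387 13271/387 130/9; 94/9 130/9 116/9]

x' = [-1912/387, -1606/387, 4/9]
P' = [10067/387 11345/387 94/9; 11345/387 13271/387 130/9; 94/9 130/9 116/9]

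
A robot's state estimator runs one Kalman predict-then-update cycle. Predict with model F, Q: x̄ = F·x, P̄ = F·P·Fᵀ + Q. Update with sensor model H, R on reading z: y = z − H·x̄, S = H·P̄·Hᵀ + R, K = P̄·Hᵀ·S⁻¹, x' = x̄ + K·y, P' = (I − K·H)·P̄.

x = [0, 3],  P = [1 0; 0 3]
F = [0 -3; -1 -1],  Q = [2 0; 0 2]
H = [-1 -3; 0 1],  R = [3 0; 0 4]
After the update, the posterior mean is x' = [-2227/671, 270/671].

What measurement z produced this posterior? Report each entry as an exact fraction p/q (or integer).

x̄ = F·x = [-9, -3]
P̄ = F·P·Fᵀ + Q = [29 9; 9 6]
S = H·P̄·Hᵀ + R = [140 -27; -27 10]
K = P̄·Hᵀ·S⁻¹ = [-317/671 -252/671; -108/671 111/671]
x' − x̄ = [3812/671, 2283/671] = K·y
y = (KᵀK)⁻¹·Kᵀ·(x' − x̄) = [-16, 5]
z = y + H·x̄ = [-16, 5] + [18, -3] = [2, 2]

z = [2, 2]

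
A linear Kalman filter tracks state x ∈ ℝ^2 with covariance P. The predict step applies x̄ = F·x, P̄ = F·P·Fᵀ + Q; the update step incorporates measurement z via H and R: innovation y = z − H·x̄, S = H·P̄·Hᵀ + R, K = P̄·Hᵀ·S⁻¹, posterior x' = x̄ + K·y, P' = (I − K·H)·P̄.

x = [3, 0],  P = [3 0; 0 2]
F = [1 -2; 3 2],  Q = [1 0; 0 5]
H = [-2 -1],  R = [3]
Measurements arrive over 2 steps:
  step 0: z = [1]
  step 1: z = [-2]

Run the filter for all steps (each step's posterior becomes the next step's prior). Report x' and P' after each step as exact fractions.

step 0: x' = [-23/19, 183/95], P' = [103/19 -191/19; -191/19 2036/95]
step 1: x' = [19136/13753, -11897/13753], P' = [193879/41259 -320651/41259; -320651/41259 630010/41259]

step 0: x̄ = F·x = [3, 9]
step 0: P̄ = F·P·Fᵀ + Q = [12 1; 1 40]
step 0: y = z − H·x̄ = [16]
step 0: S = H·P̄·Hᵀ + R = [95]
step 0: K = P̄·Hᵀ·S⁻¹ = [-5/19; -42/95]
step 0: x' = x̄ + K·y = [-23/19, 183/95]
step 0: P' = (I − K·H)·P̄ = [103/19 -191/19; -191/19 2036/95]
step 1: x̄ = F·x = [-481/95, 21/95]
step 1: P̄ = F·P·Fᵀ + Q = [12574/95 -2779/95; -2779/95 1794/95]
step 1: y = z − H·x̄ = [-1131/95]
step 1: S = H·P̄·Hᵀ + R = [41259/95]
step 1: K = P̄·Hᵀ·S⁻¹ = [-22369/41259; 3764/41259]
step 1: x' = x̄ + K·y = [19136/13753, -11897/13753]
step 1: P' = (I − K·H)·P̄ = [193879/41259 -320651/41259; -320651/41259 630010/41259]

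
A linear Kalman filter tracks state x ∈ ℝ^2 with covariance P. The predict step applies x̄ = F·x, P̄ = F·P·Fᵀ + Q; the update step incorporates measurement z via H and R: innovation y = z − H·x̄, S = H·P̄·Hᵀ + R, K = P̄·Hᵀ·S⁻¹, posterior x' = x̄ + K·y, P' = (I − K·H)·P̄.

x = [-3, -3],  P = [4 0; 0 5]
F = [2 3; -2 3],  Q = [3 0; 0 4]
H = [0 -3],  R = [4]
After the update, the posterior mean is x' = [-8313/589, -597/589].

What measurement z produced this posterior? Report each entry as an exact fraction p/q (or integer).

z = [3]

x̄ = F·x = [-15, -3]
P̄ = F·P·Fᵀ + Q = [64 29; 29 65]
S = H·P̄·Hᵀ + R = [589]
K = P̄·Hᵀ·S⁻¹ = [-87/589; -195/589]
x' − x̄ = [522/589, 1170/589] = K·y
y = (KᵀK)⁻¹·Kᵀ·(x' − x̄) = [-6]
z = y + H·x̄ = [-6] + [9] = [3]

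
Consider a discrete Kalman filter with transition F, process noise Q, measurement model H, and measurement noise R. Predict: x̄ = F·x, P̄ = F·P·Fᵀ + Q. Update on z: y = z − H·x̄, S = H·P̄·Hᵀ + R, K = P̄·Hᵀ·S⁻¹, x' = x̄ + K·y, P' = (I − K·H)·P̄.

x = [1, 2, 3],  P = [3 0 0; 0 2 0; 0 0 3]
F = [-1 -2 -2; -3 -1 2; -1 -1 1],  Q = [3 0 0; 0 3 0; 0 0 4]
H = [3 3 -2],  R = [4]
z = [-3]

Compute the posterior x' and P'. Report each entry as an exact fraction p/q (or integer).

x̄ = F·x = [-11, 1, 0]
P̄ = F·P·Fᵀ + Q = [26 1 1; 1 44 17; 1 17 12]
y = z − H·x̄ = [27]
S = H·P̄·Hᵀ + R = [484]
K = P̄·Hᵀ·S⁻¹ = [79/484; 101/484; 15/242]
x' = x̄ + K·y = [-3191/484, 3211/484, 405/242]
P' = (I − K·H)·P̄ = [6343/484 -7495/484 -943/242; -7495/484 11095/484 2599/242; -943/242 2599/242 1227/121]

x' = [-3191/484, 3211/484, 405/242]
P' = [6343/484 -7495/484 -943/242; -7495/484 11095/484 2599/242; -943/242 2599/242 1227/121]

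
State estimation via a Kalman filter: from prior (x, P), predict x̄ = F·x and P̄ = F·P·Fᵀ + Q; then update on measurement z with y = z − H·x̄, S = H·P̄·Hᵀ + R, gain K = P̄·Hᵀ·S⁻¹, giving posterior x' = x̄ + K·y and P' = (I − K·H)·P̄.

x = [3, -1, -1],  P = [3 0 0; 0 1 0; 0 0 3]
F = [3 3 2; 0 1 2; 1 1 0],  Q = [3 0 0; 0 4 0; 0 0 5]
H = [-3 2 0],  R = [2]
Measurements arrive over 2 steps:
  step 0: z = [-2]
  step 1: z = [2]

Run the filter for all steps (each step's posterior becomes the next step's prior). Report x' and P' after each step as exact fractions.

step 0: x' = [-572/349, -1223/349, 154/349], P' = [2670/349 3882/349 6/349; 3882/349 5812/349 -25/349; 6/349 -25/349 1985/349]
step 1: x' = [-502382/1013351, 272481/1013351, -597069/1013351], P' = [11467786/1013351 16810476/1013351 -715336/1013351; 16810476/1013351 25135236/1013351 -1199792/1013351; -715336/1013351 -1199792/1013351 6177653/1013351]

step 0: x̄ = F·x = [4, -3, 2]
step 0: P̄ = F·P·Fᵀ + Q = [51 15 12; 15 17 1; 12 1 9]
step 0: y = z − H·x̄ = [16]
step 0: S = H·P̄·Hᵀ + R = [349]
step 0: K = P̄·Hᵀ·S⁻¹ = [-123/349; -11/349; -34/349]
step 0: x' = x̄ + K·y = [-572/349, -1223/349, 154/349]
step 0: P' = (I − K·H)·P̄ = [2670/349 3882/349 6/349; 3882/349 5812/349 -25/349; 6/349 -25/349 1985/349]
step 1: x̄ = F·x = [-5077/349, -915/349, -1795/349]
step 1: P̄ = F·P·Fᵀ + Q = [154973/349 36858/349 48700/349; 36858/349 15048/349 9656/349; 48700/349 9656/349 17991/349]
step 1: y = z − H·x̄ = [-12703/349]
step 1: S = H·P̄·Hᵀ + R = [1013351/349]
step 1: K = P̄·Hᵀ·S⁻¹ = [-391203/1013351; -80478/1013351; -126788/1013351]
step 1: x' = x̄ + K·y = [-502382/1013351, 272481/1013351, -597069/1013351]
step 1: P' = (I − K·H)·P̄ = [11467786/1013351 16810476/1013351 -715336/1013351; 16810476/1013351 25135236/1013351 -1199792/1013351; -715336/1013351 -1199792/1013351 6177653/1013351]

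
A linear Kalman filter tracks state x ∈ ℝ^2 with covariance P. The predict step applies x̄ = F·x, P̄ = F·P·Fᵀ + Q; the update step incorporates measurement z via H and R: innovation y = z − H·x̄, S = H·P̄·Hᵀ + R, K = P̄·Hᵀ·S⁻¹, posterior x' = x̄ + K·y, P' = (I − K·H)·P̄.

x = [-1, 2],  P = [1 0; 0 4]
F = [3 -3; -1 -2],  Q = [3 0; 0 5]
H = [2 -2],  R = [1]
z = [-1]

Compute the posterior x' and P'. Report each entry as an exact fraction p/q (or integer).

x' = [-423/113, -361/113]
P' = [2508/113 2481/113; 2481/113 2482/113]

x̄ = F·x = [-9, -3]
P̄ = F·P·Fᵀ + Q = [48 21; 21 22]
y = z − H·x̄ = [11]
S = H·P̄·Hᵀ + R = [113]
K = P̄·Hᵀ·S⁻¹ = [54/113; -2/113]
x' = x̄ + K·y = [-423/113, -361/113]
P' = (I − K·H)·P̄ = [2508/113 2481/113; 2481/113 2482/113]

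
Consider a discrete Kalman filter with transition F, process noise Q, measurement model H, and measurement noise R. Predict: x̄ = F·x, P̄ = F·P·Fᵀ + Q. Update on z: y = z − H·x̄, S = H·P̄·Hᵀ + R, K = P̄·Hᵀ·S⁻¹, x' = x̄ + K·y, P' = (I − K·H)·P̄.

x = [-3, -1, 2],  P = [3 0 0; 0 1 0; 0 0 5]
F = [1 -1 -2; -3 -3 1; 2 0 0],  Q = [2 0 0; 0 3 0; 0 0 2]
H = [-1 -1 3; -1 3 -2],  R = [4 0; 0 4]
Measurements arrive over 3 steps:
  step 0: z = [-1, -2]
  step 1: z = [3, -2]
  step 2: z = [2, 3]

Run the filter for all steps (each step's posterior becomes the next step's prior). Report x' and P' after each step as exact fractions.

step 0: x̄ = F·x = [-6, 14, -6]
step 0: P̄ = F·P·Fᵀ + Q = [26 -16 6; -16 44 -18; 6 -18 14]
step 0: y = z − H·x̄ = [25, -62]
step 0: S = H·P̄·Hᵀ + R = [240 -362; -362 818]
step 0: K = P̄·Hᵀ·S⁻¹ = [-6147/16319 -4436/16319; -117/16319 3619/16319; 3079/16319 -393/16319]
step 0: x' = x̄ + K·y = [23443/16319, 1163/16319, 3427/16319]
step 0: P' = (I − K·H)·P̄ = [91974/16319 51066/16319 39484/16319; 51066/16319 42546/16319 31048/16319; 39484/16319 31048/16319 27616/16319]
step 1: x̄ = F·x = [15426/16319, -70391/16319, 46886/16319]
step 1: P̄ = F·P·Fᵀ + Q = [141746/16319 228112/16319 -76120/16319; 228112/16319 1783249/16319 -779272/16319; -76120/16319 -779272/16319 400534/16319]
step 1: y = z − H·x̄ = [-146666/16319, 287733/16319]
step 1: S = H·P̄·Hᵀ + R = [11183653/16319 -16563301/16319; -16563301/16319 25536511/16319]
step 1: K = P̄·Hᵀ·S⁻¹ = [-38479912/114881813 -21832702/114881813; -12776236/344645439 81870095/344645439; 55118815/344645439 -5584871/344645439]
step 1: x' = x̄ + K·y = [69481756/114881813, 71734198/344645439, 396350159/344645439]
step 1: P' = (I − K·H)·P̄ = [516862418/114881813 287782910/114881813 216908560/114881813; 287782910/114881813 742424986/344645439 518222924/344645439; 216908560/114881813 518222924/344645439 463141288/344645439]
step 2: x̄ = F·x = [-655989248/344645439, -444188239/344645439, 138963512/114881813]
step 2: P̄ = F·P·Fᵀ + Q = [2578159786/344645439 3795425000/344645439 -409475224/114881813; 3795425000/344645439 30660773281/344645439 -4394054848/114881813; -409475224/114881813 -4394054848/114881813 2297213298/114881813]
step 2: y = z − H·x̄ = [-553852739/114881813, 2544292858/344645439]
step 2: S = H·P̄·Hᵀ + R = [63565555055/114881813 -94040077911/114881813; -94040077911/114881813 437969982487/344645439]
step 2: K = P̄·Hᵀ·S⁻¹ = [-1780677168520/5698013634647 -1000472962682/5698013634647; -135994272236/5698013634647 1402716452087/5698013634647; 968467409639/5698013634647 -53998992687/5698013634647]
step 2: x' = x̄ + K·y = [-9646531581348/5698013634647, 3667227434775/5698013634647, 1824755685997/5698013634647]
step 2: P' = (I − K·H)·P̄ = [23354722322622/5698013634647 12931788387538/5698013634647 9721267345360/5698013634647; 12931788387538/5698013634647 11486226454978/5698013634647 7958012584524/5698013634647; 9721267345360/5698013634647 7958012584524/5698013634647 7184383189480/5698013634647]

step 0: x' = [23443/16319, 1163/16319, 3427/16319], P' = [91974/16319 51066/16319 39484/16319; 51066/16319 42546/16319 31048/16319; 39484/16319 31048/16319 27616/16319]
step 1: x' = [69481756/114881813, 71734198/344645439, 396350159/344645439], P' = [516862418/114881813 287782910/114881813 216908560/114881813; 287782910/114881813 742424986/344645439 518222924/344645439; 216908560/114881813 518222924/344645439 463141288/344645439]
step 2: x' = [-9646531581348/5698013634647, 3667227434775/5698013634647, 1824755685997/5698013634647], P' = [23354722322622/5698013634647 12931788387538/5698013634647 9721267345360/5698013634647; 12931788387538/5698013634647 11486226454978/5698013634647 7958012584524/5698013634647; 9721267345360/5698013634647 7958012584524/5698013634647 7184383189480/5698013634647]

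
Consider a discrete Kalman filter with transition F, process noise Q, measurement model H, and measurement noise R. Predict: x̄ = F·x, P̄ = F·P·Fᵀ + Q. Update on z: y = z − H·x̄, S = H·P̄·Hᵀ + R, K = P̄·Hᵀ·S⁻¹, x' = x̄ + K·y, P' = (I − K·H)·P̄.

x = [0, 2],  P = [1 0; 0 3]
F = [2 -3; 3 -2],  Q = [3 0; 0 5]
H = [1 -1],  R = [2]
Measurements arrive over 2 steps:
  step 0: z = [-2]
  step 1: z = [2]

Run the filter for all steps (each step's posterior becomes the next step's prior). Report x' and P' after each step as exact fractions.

step 0: x' = [-6, -4], P' = [188/7 178/7; 178/7 180/7]
step 1: x' = [-1452/397, -2302/397], P' = [10327/794 9601/794; 9601/794 10435/794]

step 0: x̄ = F·x = [-6, -4]
step 0: P̄ = F·P·Fᵀ + Q = [34 24; 24 26]
step 0: y = z − H·x̄ = [0]
step 0: S = H·P̄·Hᵀ + R = [14]
step 0: K = P̄·Hᵀ·S⁻¹ = [5/7; -1/7]
step 0: x' = x̄ + K·y = [-6, -4]
step 0: P' = (I − K·H)·P̄ = [188/7 178/7; 178/7 180/7]
step 1: x̄ = F·x = [0, -10]
step 1: P̄ = F·P·Fᵀ + Q = [257/7 -106/7; -106/7 311/7]
step 1: y = z − H·x̄ = [-8]
step 1: S = H·P̄·Hᵀ + R = [794/7]
step 1: K = P̄·Hᵀ·S⁻¹ = [363/794; -417/794]
step 1: x' = x̄ + K·y = [-1452/397, -2302/397]
step 1: P' = (I − K·H)·P̄ = [10327/794 9601/794; 9601/794 10435/794]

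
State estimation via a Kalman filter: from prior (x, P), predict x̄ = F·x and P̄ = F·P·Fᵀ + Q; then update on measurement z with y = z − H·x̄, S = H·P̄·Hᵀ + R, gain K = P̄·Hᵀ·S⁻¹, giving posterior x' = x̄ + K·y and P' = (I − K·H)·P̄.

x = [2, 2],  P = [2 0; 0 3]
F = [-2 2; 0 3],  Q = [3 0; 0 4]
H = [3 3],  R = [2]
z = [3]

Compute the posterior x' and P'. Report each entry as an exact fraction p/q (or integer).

x̄ = F·x = [0, 6]
P̄ = F·P·Fᵀ + Q = [23 18; 18 31]
y = z − H·x̄ = [-15]
S = H·P̄·Hᵀ + R = [812]
K = P̄·Hᵀ·S⁻¹ = [123/812; 21/116]
x' = x̄ + K·y = [-1845/812, 381/116]
P' = (I − K·H)·P̄ = [3547/812 -495/116; -495/116 509/116]

x' = [-1845/812, 381/116]
P' = [3547/812 -495/116; -495/116 509/116]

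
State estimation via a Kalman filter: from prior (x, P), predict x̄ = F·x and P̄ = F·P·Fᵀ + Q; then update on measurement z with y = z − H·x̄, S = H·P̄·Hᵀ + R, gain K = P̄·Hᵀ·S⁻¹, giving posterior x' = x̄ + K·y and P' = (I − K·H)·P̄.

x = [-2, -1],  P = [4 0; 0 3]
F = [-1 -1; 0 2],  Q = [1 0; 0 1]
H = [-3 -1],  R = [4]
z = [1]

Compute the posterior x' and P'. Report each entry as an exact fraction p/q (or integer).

x̄ = F·x = [3, -2]
P̄ = F·P·Fᵀ + Q = [8 -6; -6 13]
y = z − H·x̄ = [8]
S = H·P̄·Hᵀ + R = [53]
K = P̄·Hᵀ·S⁻¹ = [-18/53; 5/53]
x' = x̄ + K·y = [15/53, -66/53]
P' = (I − K·H)·P̄ = [100/53 -228/53; -228/53 664/53]

x' = [15/53, -66/53]
P' = [100/53 -228/53; -228/53 664/53]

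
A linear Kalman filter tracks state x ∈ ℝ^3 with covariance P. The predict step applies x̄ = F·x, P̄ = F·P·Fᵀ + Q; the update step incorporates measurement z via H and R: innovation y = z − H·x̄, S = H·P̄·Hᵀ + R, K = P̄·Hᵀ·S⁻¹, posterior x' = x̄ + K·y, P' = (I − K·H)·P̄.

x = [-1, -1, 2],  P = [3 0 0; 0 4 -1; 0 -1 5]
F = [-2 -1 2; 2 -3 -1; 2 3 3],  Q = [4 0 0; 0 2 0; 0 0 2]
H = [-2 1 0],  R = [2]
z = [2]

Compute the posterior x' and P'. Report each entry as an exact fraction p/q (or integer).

x̄ = F·x = [7, -1, 1]
P̄ = F·P·Fᵀ + Q = [44 -5 3; -5 49 -27; 3 -27 77]
y = z − H·x̄ = [17]
S = H·P̄·Hᵀ + R = [247]
K = P̄·Hᵀ·S⁻¹ = [-93/247; 59/247; -33/247]
x' = x̄ + K·y = [148/247, 756/247, -314/247]
P' = (I − K·H)·P̄ = [2219/247 4252/247 -2328/247; 4252/247 8622/247 -4722/247; -2328/247 -4722/247 17930/247]

x' = [148/247, 756/247, -314/247]
P' = [2219/247 4252/247 -2328/247; 4252/247 8622/247 -4722/247; -2328/247 -4722/247 17930/247]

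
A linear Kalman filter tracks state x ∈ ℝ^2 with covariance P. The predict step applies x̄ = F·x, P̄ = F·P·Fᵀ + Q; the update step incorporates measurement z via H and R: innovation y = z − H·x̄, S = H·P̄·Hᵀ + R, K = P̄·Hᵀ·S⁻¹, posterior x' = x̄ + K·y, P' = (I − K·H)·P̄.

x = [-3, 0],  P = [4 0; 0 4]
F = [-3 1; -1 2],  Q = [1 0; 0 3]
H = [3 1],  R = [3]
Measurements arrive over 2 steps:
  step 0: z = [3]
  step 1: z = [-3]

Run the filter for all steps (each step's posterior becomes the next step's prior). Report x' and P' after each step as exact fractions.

step 0: x' = [774/515, -696/515], P' = [666/515 -1569/515; -1569/515 4956/515]
step 1: x' = [-6324/4735, 876/947], P' = [12851/23675 -21447/23675; -21447/23675 83739/23675]

step 0: x̄ = F·x = [9, 3]
step 0: P̄ = F·P·Fᵀ + Q = [41 20; 20 23]
step 0: y = z − H·x̄ = [-27]
step 0: S = H·P̄·Hᵀ + R = [515]
step 0: K = P̄·Hᵀ·S⁻¹ = [143/515; 83/515]
step 0: x' = x̄ + K·y = [774/515, -696/515]
step 0: P' = (I − K·H)·P̄ = [666/515 -1569/515; -1569/515 4956/515]
step 1: x̄ = F·x = [-3018/515, -2166/515]
step 1: P̄ = F·P·Fᵀ + Q = [20879/515 22893/515; 22893/515 28311/515]
step 1: y = z − H·x̄ = [1935/103]
step 1: S = H·P̄·Hᵀ + R = [71025/103]
step 1: K = P̄·Hᵀ·S⁻¹ = [5702/23675; 6466/23675]
step 1: x' = x̄ + K·y = [-6324/4735, 876/947]
step 1: P' = (I − K·H)·P̄ = [12851/23675 -21447/23675; -21447/23675 83739/23675]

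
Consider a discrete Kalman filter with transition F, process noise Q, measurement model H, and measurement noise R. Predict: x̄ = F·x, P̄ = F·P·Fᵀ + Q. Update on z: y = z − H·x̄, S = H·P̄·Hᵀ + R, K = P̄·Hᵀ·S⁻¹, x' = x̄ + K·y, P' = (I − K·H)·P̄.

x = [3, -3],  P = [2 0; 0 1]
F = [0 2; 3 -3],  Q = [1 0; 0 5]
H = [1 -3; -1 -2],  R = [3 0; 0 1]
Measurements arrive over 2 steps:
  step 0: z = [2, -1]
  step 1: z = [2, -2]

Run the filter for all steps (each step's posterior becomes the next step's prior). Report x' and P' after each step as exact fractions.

step 0: x' = [807/1253, -128/3759], P' = [873/1253 -130/1253; -130/1253 592/3759]
step 1: x' = [1382489/1049359, 109187/1049359], P' = [565749/1049359 -85838/1049359; -85838/1049359 483926/3148077]

step 0: x̄ = F·x = [-6, 18]
step 0: P̄ = F·P·Fᵀ + Q = [5 -6; -6 32]
step 0: y = z − H·x̄ = [62, 29]
step 0: S = H·P̄·Hᵀ + R = [332 181; 181 110]
step 0: K = P̄·Hᵀ·S⁻¹ = [421/1253 -613/1253; -722/3759 -794/3759]
step 0: x' = x̄ + K·y = [807/1253, -128/3759]
step 0: P' = (I − K·H)·P̄ = [873/1253 -130/1253; -130/1253 592/3759]
step 1: x̄ = F·x = [-256/3759, 2549/1253]
step 1: P̄ = F·P·Fᵀ + Q = [6127/3759 -1964/1253; -1964/1253 18238/1253]
step 1: y = z − H·x̄ = [30715/3759, 7520/3759]
step 1: S = H·P̄·Hᵀ + R = [545182/3759 316265/3759; 316265/3759 205174/3759]
step 1: K = P̄·Hᵀ·S⁻¹ = [274421/1049359 -394073/1049359; -569764/3148077 -710338/3148077]
step 1: x' = x̄ + K·y = [1382489/1049359, 109187/1049359]
step 1: P' = (I − K·H)·P̄ = [565749/1049359 -85838/1049359; -85838/1049359 483926/3148077]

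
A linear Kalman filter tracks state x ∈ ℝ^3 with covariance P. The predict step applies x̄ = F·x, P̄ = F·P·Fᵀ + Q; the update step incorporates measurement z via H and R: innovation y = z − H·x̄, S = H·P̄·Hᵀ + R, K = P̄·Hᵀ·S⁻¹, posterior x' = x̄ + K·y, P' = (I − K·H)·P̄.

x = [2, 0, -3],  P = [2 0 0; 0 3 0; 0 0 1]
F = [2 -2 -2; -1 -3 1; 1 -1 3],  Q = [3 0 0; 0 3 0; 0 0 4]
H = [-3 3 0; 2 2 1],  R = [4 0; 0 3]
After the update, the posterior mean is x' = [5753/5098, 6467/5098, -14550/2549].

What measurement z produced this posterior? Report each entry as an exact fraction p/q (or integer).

z = [1, -1]

x̄ = F·x = [10, -5, -7]
P̄ = F·P·Fᵀ + Q = [27 12 4; 12 33 10; 4 10 18]
S = H·P̄·Hᵀ + R = [328 54; 54 413]
K = P̄·Hᵀ·S⁻¹ = [-23013/132548 14663/66274; 20619/132548 14699/66274; 2475/66274 3529/33137]
x' − x̄ = [-45227/5098, 31957/5098, 3293/2549] = K·y
y = (KᵀK)⁻¹·Kᵀ·(x' − x̄) = [46, -4]
z = y + H·x̄ = [46, -4] + [-45, 3] = [1, -1]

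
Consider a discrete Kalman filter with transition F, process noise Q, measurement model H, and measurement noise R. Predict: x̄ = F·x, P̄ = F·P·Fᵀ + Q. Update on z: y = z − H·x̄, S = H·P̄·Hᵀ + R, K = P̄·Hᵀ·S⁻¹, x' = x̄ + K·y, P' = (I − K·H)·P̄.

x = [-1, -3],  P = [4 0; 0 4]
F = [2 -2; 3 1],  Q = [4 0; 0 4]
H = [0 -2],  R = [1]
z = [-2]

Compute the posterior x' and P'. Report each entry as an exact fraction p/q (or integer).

x̄ = F·x = [4, -6]
P̄ = F·P·Fᵀ + Q = [36 16; 16 44]
y = z − H·x̄ = [-14]
S = H·P̄·Hᵀ + R = [177]
K = P̄·Hᵀ·S⁻¹ = [-32/177; -88/177]
x' = x̄ + K·y = [1156/177, 170/177]
P' = (I − K·H)·P̄ = [5348/177 16/177; 16/177 44/177]

x' = [1156/177, 170/177]
P' = [5348/177 16/177; 16/177 44/177]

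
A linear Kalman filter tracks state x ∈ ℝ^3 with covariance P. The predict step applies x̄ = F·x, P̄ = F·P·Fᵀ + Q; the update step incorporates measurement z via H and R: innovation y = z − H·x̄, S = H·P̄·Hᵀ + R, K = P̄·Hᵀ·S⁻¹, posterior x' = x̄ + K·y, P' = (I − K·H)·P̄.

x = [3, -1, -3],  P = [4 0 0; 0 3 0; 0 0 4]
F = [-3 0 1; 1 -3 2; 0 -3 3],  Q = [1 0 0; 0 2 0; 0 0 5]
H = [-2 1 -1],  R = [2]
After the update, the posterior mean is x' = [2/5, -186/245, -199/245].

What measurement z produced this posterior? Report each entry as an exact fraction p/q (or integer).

x̄ = F·x = [-12, 0, -6]
P̄ = F·P·Fᵀ + Q = [41 -4 12; -4 49 51; 12 51 68]
S = H·P̄·Hᵀ + R = [245]
K = P̄·Hᵀ·S⁻¹ = [-2/5; 6/245; -41/245]
x' − x̄ = [62/5, -186/245, 1271/245] = K·y
y = (KᵀK)⁻¹·Kᵀ·(x' − x̄) = [-31]
z = y + H·x̄ = [-31] + [30] = [-1]

z = [-1]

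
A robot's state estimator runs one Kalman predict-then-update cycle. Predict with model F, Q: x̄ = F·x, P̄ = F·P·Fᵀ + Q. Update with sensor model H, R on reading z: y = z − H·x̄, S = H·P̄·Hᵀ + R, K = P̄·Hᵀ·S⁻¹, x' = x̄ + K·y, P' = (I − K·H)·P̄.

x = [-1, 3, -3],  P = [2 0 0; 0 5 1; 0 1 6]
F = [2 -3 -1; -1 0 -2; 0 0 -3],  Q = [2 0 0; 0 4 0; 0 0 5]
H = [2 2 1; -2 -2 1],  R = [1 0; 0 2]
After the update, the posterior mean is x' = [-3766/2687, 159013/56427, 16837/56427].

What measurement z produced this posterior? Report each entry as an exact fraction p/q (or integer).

x̄ = F·x = [-8, 7, 9]
P̄ = F·P·Fᵀ + Q = [67 14 27; 14 30 36; 27 36 59]
S = H·P̄·Hᵀ + R = [812 -441; -441 309]
K = P̄·Hᵀ·S⁻¹ = [-54/2687 -1251/2687; 5128/18809 1780/8061; 9206/18809 3883/8061]
x' − x̄ = [17730/2687, -235976/56427, -491006/56427] = K·y
y = (KᵀK)⁻¹·Kᵀ·(x' − x̄) = [-4, -14]
z = y + H·x̄ = [-4, -14] + [7, 11] = [3, -3]

z = [3, -3]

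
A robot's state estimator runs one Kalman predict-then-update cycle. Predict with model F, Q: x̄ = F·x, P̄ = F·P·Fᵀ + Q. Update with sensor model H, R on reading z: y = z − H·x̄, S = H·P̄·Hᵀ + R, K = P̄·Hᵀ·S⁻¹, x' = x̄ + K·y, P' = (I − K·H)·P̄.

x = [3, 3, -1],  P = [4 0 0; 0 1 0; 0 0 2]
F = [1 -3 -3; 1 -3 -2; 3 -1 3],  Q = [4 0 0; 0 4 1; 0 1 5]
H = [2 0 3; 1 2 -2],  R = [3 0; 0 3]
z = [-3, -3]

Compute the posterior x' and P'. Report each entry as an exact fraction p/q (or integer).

x̄ = F·x = [-3, -4, 3]
P̄ = F·P·Fᵀ + Q = [35 25 -3; 25 25 4; -3 4 60]
y = z − H·x̄ = [-6, 14]
S = H·P̄·Hᵀ + R = [647 -163; -163 458]
K = P̄·Hᵀ·S⁻¹ = [14257/89919 22940/89919; 39317/269757 53455/269757; 60947/269757 -46043/269757]
x' = x̄ + K·y = [-34139/89919, -566560/269757, -201013/269757]
P' = (I − K·H)·P̄ = [63316/29973 -172939/89919 -112375/89919; -172939/89919 724786/269757 385195/269757; -112375/89919 385195/269757 285697/269757]

x' = [-34139/89919, -566560/269757, -201013/269757]
P' = [63316/29973 -172939/89919 -112375/89919; -172939/89919 724786/269757 385195/269757; -112375/89919 385195/269757 285697/269757]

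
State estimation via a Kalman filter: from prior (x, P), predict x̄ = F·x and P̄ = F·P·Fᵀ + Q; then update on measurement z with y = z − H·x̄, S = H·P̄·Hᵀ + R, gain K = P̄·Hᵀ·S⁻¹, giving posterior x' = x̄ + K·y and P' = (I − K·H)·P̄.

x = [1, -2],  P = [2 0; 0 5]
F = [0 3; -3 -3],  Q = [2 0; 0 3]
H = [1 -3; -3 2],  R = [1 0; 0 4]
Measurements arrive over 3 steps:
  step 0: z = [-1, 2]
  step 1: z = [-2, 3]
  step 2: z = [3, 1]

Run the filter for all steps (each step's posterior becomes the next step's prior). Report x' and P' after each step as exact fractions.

step 0: x' = [-11033/14412, 447/9608], P' = [10817/14412 3201/9608; 3201/9608 4755/19216]
step 1: x' = [-1652297/4601049, 6518824/10735781], P' = [2696542/4601049 391437/1533683; 391437/1533683 4515201/21471562]
step 2: x' = [-4628130911/9845824379, -10186840417/9845824379], P' = [17304344446/29537473137 2510605773/9845824379; 2510605773/9845824379 4135654503/19691648758]

step 0: x̄ = F·x = [-6, 3]
step 0: P̄ = F·P·Fᵀ + Q = [47 -45; -45 66]
step 0: y = z − H·x̄ = [14, -22]
step 0: S = H·P̄·Hᵀ + R = [912 -1032; -1032 1231]
step 0: K = P̄·Hᵀ·S⁻¹ = [-7175/28824 -476/1201; -7863/19216 -303/2402]
step 0: x' = x̄ + K·y = [-11033/14412, 447/9608]
step 0: P' = (I − K·H)·P̄ = [10817/14412 3201/9608; 3201/9608 4755/19216]
step 1: x̄ = F·x = [1341/9608, 20725/9608]
step 1: P̄ = F·P·Fᵀ + Q = [81227/19216 -100413/19216; -100413/19216 345483/19216]
step 1: y = z − H·x̄ = [20809/4804, -8603/9608]
step 1: S = H·P̄·Hᵀ + R = [953067/4804 -1710561/9608; -1710561/9608 3394795/19216]
step 1: K = P̄·Hᵀ·S⁻¹ = [-826391/4601049 -478417/1533683; -8065485/21471562 -926244/10735781]
step 1: x' = x̄ + K·y = [-1652297/4601049, 6518824/10735781]
step 1: P' = (I − K·H)·P̄ = [2696542/4601049 391437/1533683; 391437/1533683 4515201/21471562]
step 2: x̄ = F·x = [19556472/10735781, -7990393/10735781]
step 2: P̄ = F·P·Fᵀ + Q = [83579933/21471562 -89957871/21471562; -89957871/21471562 316948383/21471562]
step 2: y = z − H·x̄ = [-11320308/10735781, 85385983/10735781]
step 2: S = H·P̄·Hᵀ + R = [1748667084/10735781 -1570983339/10735781; -1570983339/10735781 3185393629/21471562]
step 2: K = P̄·Hᵀ·S⁻¹ = [-5291107511/29537473137 -3070783225/9845824379; -7385751963/19691648758 -849040704/9845824379]
step 2: x' = x̄ + K·y = [-4628130911/9845824379, -10186840417/9845824379]
step 2: P' = (I − K·H)·P̄ = [17304344446/29537473137 2510605773/9845824379; 2510605773/9845824379 4135654503/19691648758]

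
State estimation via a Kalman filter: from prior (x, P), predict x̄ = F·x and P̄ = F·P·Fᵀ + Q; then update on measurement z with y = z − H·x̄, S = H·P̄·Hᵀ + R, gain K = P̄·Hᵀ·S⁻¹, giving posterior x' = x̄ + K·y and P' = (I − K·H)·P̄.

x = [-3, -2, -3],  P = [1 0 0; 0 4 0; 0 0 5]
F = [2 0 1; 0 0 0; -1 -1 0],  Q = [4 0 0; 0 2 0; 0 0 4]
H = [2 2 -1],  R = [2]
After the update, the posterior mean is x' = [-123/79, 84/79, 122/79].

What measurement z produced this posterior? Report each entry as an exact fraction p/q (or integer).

x̄ = F·x = [-9, 0, 5]
P̄ = F·P·Fᵀ + Q = [13 0 -2; 0 2 0; -2 0 9]
S = H·P̄·Hᵀ + R = [79]
K = P̄·Hᵀ·S⁻¹ = [28/79; 4/79; -13/79]
x' − x̄ = [588/79, 84/79, -273/79] = K·y
y = (KᵀK)⁻¹·Kᵀ·(x' − x̄) = [21]
z = y + H·x̄ = [21] + [-23] = [-2]

z = [-2]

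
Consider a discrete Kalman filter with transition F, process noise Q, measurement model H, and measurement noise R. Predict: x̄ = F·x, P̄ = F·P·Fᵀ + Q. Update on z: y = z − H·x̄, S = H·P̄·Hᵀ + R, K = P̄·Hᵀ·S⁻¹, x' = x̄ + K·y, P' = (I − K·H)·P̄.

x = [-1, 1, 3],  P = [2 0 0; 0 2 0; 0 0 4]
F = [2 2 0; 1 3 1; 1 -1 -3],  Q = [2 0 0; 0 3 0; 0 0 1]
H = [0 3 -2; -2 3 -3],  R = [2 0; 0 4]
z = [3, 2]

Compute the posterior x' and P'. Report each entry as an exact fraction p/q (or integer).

x̄ = F·x = [0, 5, -11]
P̄ = F·P·Fᵀ + Q = [18 16 0; 16 27 -16; 0 -16 41]
y = z − H·x̄ = [-34, -46]
S = H·P̄·Hᵀ + R = [601 633; 633 784]
K = P̄·Hᵀ·S⁻¹ = [30036/70495 -23172/70495; 27191/70495 -13232/70495; 6323/70495 -20481/70495]
x' = x̄ + K·y = [44688/70495, 36653/70495, -48301/70495]
P' = (I − K·H)·P̄ = [105246/70495 -18464/70495 -57732/70495; -18464/70495 114286/70495 144238/70495; -57732/70495 144238/70495 210034/70495]

x' = [44688/70495, 36653/70495, -48301/70495]
P' = [105246/70495 -18464/70495 -57732/70495; -18464/70495 114286/70495 144238/70495; -57732/70495 144238/70495 210034/70495]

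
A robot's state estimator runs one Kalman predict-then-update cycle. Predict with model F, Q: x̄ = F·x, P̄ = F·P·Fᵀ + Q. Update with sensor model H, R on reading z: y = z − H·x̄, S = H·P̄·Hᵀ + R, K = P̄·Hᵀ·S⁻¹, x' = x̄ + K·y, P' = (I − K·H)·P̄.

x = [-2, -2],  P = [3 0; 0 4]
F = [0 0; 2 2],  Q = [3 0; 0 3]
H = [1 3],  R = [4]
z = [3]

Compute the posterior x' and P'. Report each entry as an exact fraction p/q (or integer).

x' = [81/286, 223/286]
P' = [849/286 -279/286; -279/286 217/286]

x̄ = F·x = [0, -8]
P̄ = F·P·Fᵀ + Q = [3 0; 0 31]
y = z − H·x̄ = [27]
S = H·P̄·Hᵀ + R = [286]
K = P̄·Hᵀ·S⁻¹ = [3/286; 93/286]
x' = x̄ + K·y = [81/286, 223/286]
P' = (I − K·H)·P̄ = [849/286 -279/286; -279/286 217/286]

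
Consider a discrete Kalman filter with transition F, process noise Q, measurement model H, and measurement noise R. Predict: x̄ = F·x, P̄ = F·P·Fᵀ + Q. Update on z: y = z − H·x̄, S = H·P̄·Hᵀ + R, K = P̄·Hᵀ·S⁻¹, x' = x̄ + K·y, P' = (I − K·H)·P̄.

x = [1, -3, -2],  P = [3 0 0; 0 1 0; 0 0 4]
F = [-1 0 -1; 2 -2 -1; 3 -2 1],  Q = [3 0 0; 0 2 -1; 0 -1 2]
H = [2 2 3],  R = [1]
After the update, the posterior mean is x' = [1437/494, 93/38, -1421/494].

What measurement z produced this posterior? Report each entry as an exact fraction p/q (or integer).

z = [2]

x̄ = F·x = [1, 10, 7]
P̄ = F·P·Fᵀ + Q = [10 -2 -13; -2 22 17; -13 17 37]
S = H·P̄·Hᵀ + R = [494]
K = P̄·Hᵀ·S⁻¹ = [-23/494; 7/38; 119/494]
x' − x̄ = [943/494, -287/38, -4879/494] = K·y
y = (KᵀK)⁻¹·Kᵀ·(x' − x̄) = [-41]
z = y + H·x̄ = [-41] + [43] = [2]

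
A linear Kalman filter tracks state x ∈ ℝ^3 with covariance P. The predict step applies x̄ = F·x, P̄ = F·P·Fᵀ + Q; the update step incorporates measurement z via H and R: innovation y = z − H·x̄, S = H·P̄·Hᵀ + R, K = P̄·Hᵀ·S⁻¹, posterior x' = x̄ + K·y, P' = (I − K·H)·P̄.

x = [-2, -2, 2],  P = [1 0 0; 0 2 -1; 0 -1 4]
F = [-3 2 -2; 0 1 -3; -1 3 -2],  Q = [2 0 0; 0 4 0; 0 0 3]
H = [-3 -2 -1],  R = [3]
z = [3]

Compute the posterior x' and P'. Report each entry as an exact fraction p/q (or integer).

x' = [163/67, -5177/1474, -4907/1474]
P' = [219/67 -283/67 -58/67; -283/67 10727/1474 -2041/1474; -58/67 -2041/1474 8675/1474]

x̄ = F·x = [-2, -8, -8]
P̄ = F·P·Fᵀ + Q = [43 36 41; 36 48 41; 41 41 50]
y = z − H·x̄ = [-27]
S = H·P̄·Hᵀ + R = [1474]
K = P̄·Hᵀ·S⁻¹ = [-11/67; -245/1474; -255/1474]
x' = x̄ + K·y = [163/67, -5177/1474, -4907/1474]
P' = (I − K·H)·P̄ = [219/67 -283/67 -58/67; -283/67 10727/1474 -2041/1474; -58/67 -2041/1474 8675/1474]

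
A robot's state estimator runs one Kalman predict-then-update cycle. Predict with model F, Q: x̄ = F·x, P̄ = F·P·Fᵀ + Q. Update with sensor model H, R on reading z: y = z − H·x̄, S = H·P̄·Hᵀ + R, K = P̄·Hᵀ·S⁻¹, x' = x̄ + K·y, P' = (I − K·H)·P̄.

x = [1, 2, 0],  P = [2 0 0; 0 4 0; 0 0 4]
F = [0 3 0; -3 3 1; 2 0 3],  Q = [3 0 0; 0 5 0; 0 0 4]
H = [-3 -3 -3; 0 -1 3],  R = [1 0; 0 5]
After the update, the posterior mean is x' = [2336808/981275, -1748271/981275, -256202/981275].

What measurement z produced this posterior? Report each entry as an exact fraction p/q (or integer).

z = [-1, 1]

x̄ = F·x = [6, 3, 2]
P̄ = F·P·Fᵀ + Q = [39 36 0; 36 63 0; 0 0 48]
S = H·P̄·Hᵀ + R = [1999 -135; -135 500]
K = P̄·Hᵀ·S⁻¹ = [-23472/196255 -102339/981275; -31401/196255 -166032/981275; -10512/196255 268416/981275]
x' − x̄ = [-3550842/981275, -4692096/981275, -2218752/981275] = K·y
y = (KᵀK)⁻¹·Kᵀ·(x' − x̄) = [32, -2]
z = y + H·x̄ = [32, -2] + [-33, 3] = [-1, 1]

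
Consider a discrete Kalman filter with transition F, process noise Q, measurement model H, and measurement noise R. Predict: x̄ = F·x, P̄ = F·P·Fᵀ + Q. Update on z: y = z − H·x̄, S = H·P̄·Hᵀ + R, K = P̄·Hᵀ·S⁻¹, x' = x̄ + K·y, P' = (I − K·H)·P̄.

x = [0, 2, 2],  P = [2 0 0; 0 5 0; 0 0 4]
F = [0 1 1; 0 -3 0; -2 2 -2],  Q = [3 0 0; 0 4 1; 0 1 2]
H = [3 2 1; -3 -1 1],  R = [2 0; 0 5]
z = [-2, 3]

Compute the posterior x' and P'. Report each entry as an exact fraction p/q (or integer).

x' = [6158/2059, -15564/2059, 8457/2059]
P' = [20051/2059 -39696/2059 19382/2059; -39696/2059 80146/2059 -40127/2059; 19382/2059 -40127/2059 23479/2059]

x̄ = F·x = [4, -6, 0]
P̄ = F·P·Fᵀ + Q = [12 -15 2; -15 49 -29; 2 -29 46]
y = z − H·x̄ = [-2, 9]
S = H·P̄·Hᵀ + R = [68 -54; -54 164]
K = P̄·Hᵀ·S⁻¹ = [143/4118 -215/2059; 1077/4118 -237/2059; 1371/4118 1092/2059]
x' = x̄ + K·y = [6158/2059, -15564/2059, 8457/2059]
P' = (I − K·H)·P̄ = [20051/2059 -39696/2059 19382/2059; -39696/2059 80146/2059 -40127/2059; 19382/2059 -40127/2059 23479/2059]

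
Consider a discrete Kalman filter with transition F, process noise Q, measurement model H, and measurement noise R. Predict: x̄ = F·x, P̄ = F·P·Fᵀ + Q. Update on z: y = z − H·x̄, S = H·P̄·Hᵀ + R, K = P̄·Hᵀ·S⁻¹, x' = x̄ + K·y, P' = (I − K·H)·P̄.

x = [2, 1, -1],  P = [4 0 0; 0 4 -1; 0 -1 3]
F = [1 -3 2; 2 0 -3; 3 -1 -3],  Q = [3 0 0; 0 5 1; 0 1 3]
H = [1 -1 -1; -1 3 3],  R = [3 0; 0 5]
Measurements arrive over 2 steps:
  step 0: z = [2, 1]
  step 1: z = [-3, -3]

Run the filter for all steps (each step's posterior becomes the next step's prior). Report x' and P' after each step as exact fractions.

step 0: x̄ = F·x = [-3, 7, 8]
step 0: P̄ = F·P·Fᵀ + Q = [67 -19 -1; -19 48 49; -1 49 64]
step 0: y = z − H·x̄ = [20, -47]
step 0: S = H·P̄·Hᵀ + R = [320 -777; -777 2082]
step 0: K = P̄·Hᵀ·S⁻¹ = [27485/20837 26959/62511; -214/20837 9068/62511; 8944/20837 20222/62511]
step 0: x' = x̄ + K·y = [194494/62511, -1459/62511, 86294/62511]
step 0: P' = (I − K·H)·P̄ = [438445/62511 19781/62511 171299/62511; 19781/62511 114976/62511 -93269/62511; 171299/62511 -93269/62511 184072/62511]
step 1: x̄ = F·x = [371459/62511, 130106/62511, 326059/62511]
step 1: P̄ = F·P·Fᵀ + Q = [4082788/62511 -1014350/62511 219035/62511; -1014350/62511 1667395/62511 1460975/62511; 219035/62511 1460975/62511 2143480/62511]
step 1: y = z − H·x̄ = [-102827/62511, -1184569/62511]
step 1: S = H·P̄·Hᵀ + R = [12593776/62511 -27462523/62511; -27462523/62511 69762658/62511]
step 1: K = P̄·Hᵀ·S⁻¹ = [2602129265/1989811689 839840051/1989811689; -54578380/1989811689 275134400/1989811689; 292061310/663270563 215697740/663270563]
step 1: x' = x̄ + K·y = [-2790357831/663270563, -327500282/663270563, -1108209883/663270563]
step 1: P' = (I − K·H)·P̄ = [13809181820/1989811689 442233290/1989811689 1853520245/663270563; 442233290/1989811689 3686550005/1989811689 -1026860525/663270563; 1853520245/663270563 -1026860525/663270563 2004196840/663270563]

step 0: x' = [194494/62511, -1459/62511, 86294/62511], P' = [438445/62511 19781/62511 171299/62511; 19781/62511 114976/62511 -93269/62511; 171299/62511 -93269/62511 184072/62511]
step 1: x' = [-2790357831/663270563, -327500282/663270563, -1108209883/663270563], P' = [13809181820/1989811689 442233290/1989811689 1853520245/663270563; 442233290/1989811689 3686550005/1989811689 -1026860525/663270563; 1853520245/663270563 -1026860525/663270563 2004196840/663270563]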